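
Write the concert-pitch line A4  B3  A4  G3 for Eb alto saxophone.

Written C4 sounds as Eb3 on the Eb alto saxophone, so concert pitches are written a major sixth up.
A4 to F#5
B3 to G#4
A4 to F#5
G3 to E4

F#5 G#4 F#5 E4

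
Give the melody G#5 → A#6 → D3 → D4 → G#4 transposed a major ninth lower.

A major ninth down from G#5 gives F#4.
A major ninth down from A#6 gives G#5.
D3 down a major ninth is C2.
D4: a ninth down reaches C, and 14 semitones makes it C3.
G#4: a ninth down reaches F, and 14 semitones makes it F#3.

F#4 G#5 C2 C3 F#3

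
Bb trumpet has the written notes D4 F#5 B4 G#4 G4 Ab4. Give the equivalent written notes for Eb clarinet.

First find concert pitch: the Bb trumpet sounds a major second below written, so D4 F#5 B4 G#4 G4 Ab4 sounds C4 E5 A4 F#4 F4 Gb4.
Then write for Eb clarinet: it sounds a minor third above written, so the part must be a minor third below concert.
C4 → A3
E5 → C#5
A4 → F#4
F#4 → D#4
F4 → D4
Gb4 → Eb4

A3 C#5 F#4 D#4 D4 Eb4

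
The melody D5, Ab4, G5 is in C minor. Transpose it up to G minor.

From C up to G is a perfect fifth; apply that to each pitch.
D5 → A5
Ab4 → Eb5
G5 → D6

A5 Eb5 D6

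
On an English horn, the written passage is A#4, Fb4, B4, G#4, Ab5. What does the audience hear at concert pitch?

Written C4 on the English horn sounds as F3, a perfect fifth lower; apply that shift to every note.
A#4 → D#4
Fb4 → Bbb3
B4 → E4
G#4 → C#4
Ab5 → Db5

D#4 Bbb3 E4 C#4 Db5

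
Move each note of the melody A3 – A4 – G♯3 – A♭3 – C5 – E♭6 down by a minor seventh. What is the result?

B2 B3 A#2 Bb2 D4 F5

A3 -> B2
A4 -> B3
G#3 -> A#2
Ab3 -> Bb2
C5 -> D4
Eb6 -> F5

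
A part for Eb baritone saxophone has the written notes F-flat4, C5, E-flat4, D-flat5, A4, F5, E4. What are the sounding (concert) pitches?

Abb2 Eb3 Gb2 Fb3 C3 Ab3 G2

The Eb baritone saxophone sounds a major thirteenth below written, so transpose each written note down a major thirteenth.
Fb4 → Abb2
C5 → Eb3
Eb4 → Gb2
Db5 → Fb3
A4 → C3
F5 → Ab3
E4 → G2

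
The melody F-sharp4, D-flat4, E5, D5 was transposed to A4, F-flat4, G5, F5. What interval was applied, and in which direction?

up a minor third

Take the first pair: F#4 → A4. F to A spans 3 letter names, so the interval is some kind of third.
F#4 to A4 is 3 semitones, which makes it a minor third; the second version is higher, so the direction is up.
Checking another pair — D5 → F5 — gives the same interval.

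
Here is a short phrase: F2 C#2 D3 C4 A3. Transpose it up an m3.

Ab2 E2 F3 Eb4 C4

A minor third up from F2 gives Ab2.
C#2 up a minor third is E2.
A minor third up from D3 gives F3.
A minor third up from C4 gives Eb4.
A3: a third up reaches C, and 3 semitones makes it C4.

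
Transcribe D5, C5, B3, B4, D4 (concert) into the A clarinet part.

Written C4 sounds as A3 on the A clarinet, so concert pitches are written a minor third up.
D5 becomes F5
C5 becomes Eb5
B3 becomes D4
B4 becomes D5
D4 becomes F4

F5 Eb5 D4 D5 F4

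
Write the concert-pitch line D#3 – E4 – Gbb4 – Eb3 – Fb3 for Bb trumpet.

The Bb trumpet sounds a major second below written, so the written part must be a major second above concert — transpose each note up.
D#3 -> E#3
E4 -> F#4
Gbb4 -> Abb4
Eb3 -> F3
Fb3 -> Gb3

E#3 F#4 Abb4 F3 Gb3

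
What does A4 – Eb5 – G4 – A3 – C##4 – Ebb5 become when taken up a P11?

D6 Ab6 C6 D5 F##5 Abb6

A4 -> D6
Eb5 -> Ab6
G4 -> C6
A3 -> D5
C##4 -> F##5
Ebb5 -> Abb6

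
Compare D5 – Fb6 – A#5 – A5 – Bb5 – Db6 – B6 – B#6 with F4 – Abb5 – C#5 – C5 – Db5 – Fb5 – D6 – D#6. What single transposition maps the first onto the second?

down a major sixth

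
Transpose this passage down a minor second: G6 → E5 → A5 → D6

F#6 D#5 G#5 C#6

G6 down a minor second is F#6.
E5: a second down reaches D, and 1 semitone makes it D#5.
A minor second down from A5 gives G#5.
D6: a second down reaches C, and 1 semitone makes it C#6.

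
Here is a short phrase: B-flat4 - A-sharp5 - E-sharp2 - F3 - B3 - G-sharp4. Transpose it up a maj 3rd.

D5 C##6 G##2 A3 D#4 B#4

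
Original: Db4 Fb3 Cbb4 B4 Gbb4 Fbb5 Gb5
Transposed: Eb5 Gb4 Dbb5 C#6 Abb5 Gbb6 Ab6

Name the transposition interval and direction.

up a major ninth

Take the first pair: Db4 → Eb5. D to E spans 9 letter names, so the interval is some kind of ninth.
Db4 to Eb5 is 14 semitones, which makes it a major ninth; the second version is higher, so the direction is up.
Checking another pair — Gb5 → Ab6 — gives the same interval.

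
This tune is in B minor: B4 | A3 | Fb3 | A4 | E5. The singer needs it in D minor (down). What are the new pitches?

D4 C3 Abb2 C4 G4

B minor to D minor down is a major sixth, so every note moves down by that interval.
B4 -> D4
A3 -> C3
Fb3 -> Abb2
A4 -> C4
E5 -> G4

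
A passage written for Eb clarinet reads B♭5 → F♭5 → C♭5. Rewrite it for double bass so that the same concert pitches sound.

Db7 Abb6 Ebb6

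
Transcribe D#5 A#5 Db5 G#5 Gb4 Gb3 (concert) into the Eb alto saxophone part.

The Eb alto saxophone sounds a major sixth below written, so the written part must be a major sixth above concert — transpose each note up.
D#5 gives B#5
A#5 gives F##6
Db5 gives Bb5
G#5 gives E#6
Gb4 gives Eb5
Gb3 gives Eb4

B#5 F##6 Bb5 E#6 Eb5 Eb4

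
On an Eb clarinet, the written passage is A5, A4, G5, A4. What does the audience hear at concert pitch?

C6 C5 Bb5 C5

Written C4 on the Eb clarinet sounds as Eb4, a minor third higher; apply that shift to every note.
A5 becomes C6
A4 becomes C5
G5 becomes Bb5
A4 becomes C5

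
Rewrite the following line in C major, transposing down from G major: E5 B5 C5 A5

A4 E5 F4 D5

G major to C major down is a perfect fifth, so every note moves down by that interval.
E5 becomes A4
B5 becomes E5
C5 becomes F4
A5 becomes D5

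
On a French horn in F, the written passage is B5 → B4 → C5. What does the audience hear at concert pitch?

E5 E4 F4

The French horn in F sounds a perfect fifth below written, so transpose each written note down a perfect fifth.
B5 to E5
B4 to E4
C5 to F4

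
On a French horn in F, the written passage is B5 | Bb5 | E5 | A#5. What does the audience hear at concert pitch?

E5 Eb5 A4 D#5

The French horn in F sounds a perfect fifth below written, so transpose each written note down a perfect fifth.
B5 to E5
Bb5 to Eb5
E5 to A4
A#5 to D#5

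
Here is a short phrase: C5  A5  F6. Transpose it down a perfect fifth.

C5 → F4
A5 → D5
F6 → Bb5

F4 D5 Bb5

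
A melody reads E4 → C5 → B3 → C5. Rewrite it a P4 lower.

E4: a fourth down reaches B, and 5 semitones makes it B3.
C5: a fourth down reaches G, and 5 semitones makes it G4.
B3 down a perfect fourth is F#3.
A perfect fourth down from C5 gives G4.

B3 G4 F#3 G4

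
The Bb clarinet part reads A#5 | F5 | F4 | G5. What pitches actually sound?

Written C4 on the Bb clarinet sounds as Bb3, a major second lower; apply that shift to every note.
A#5 to G#5
F5 to Eb5
F4 to Eb4
G5 to F5

G#5 Eb5 Eb4 F5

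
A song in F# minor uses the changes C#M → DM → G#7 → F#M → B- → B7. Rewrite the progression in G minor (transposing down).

DM EbM A7 GM C- C7

F# minor down to G minor is a major seventh; each chord root moves by that interval while the quality stays the same.
C#M: root C# down a major seventh → D, giving DM.
DM: root D down a major seventh → Eb, giving EbM.
G#7: root G# down a major seventh → A, giving A7.
F#M: root F# down a major seventh → G, giving GM.
B-: root B down a major seventh → C, giving C-.
B7: root B down a major seventh → C, giving C7.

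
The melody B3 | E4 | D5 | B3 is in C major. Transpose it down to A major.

G#3 C#4 B4 G#3

C major to A major down is a minor third, so every note moves down by that interval.
B3 -> G#3
E4 -> C#4
D5 -> B4
B3 -> G#3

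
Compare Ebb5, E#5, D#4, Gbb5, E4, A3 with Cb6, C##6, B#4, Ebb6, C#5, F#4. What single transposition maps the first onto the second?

up a major sixth

Take the first pair: Ebb5 → Cb6. E to C spans 6 letter names, so the interval is some kind of sixth.
Ebb5 to Cb6 is 9 semitones, which makes it a major sixth; the second version is higher, so the direction is up.
Checking another pair — A3 → F#4 — gives the same interval.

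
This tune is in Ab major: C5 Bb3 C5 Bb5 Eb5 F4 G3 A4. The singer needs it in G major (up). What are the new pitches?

B5 A4 B5 A6 D6 E5 F#4 G#5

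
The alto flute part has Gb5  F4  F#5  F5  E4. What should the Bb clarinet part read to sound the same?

Eb5 D4 D#5 D5 C#4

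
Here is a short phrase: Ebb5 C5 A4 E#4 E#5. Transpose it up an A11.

An augmented eleventh up from Ebb5 gives Ab6.
C5: an eleventh up reaches F, and 18 semitones makes it F#6.
A4 up an augmented eleventh is D#6.
An augmented eleventh up from E#4 gives A##5.
An augmented eleventh up from E#5 gives A##6.

Ab6 F#6 D#6 A##5 A##6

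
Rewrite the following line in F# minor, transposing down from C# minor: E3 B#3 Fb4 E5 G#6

A2 E#3 Bbb3 A4 C#6

C# minor to F# minor down is a perfect fifth, so every note moves down by that interval.
E3 -> A2
B#3 -> E#3
Fb4 -> Bbb3
E5 -> A4
G#6 -> C#6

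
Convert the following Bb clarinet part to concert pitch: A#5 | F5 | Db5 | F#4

G#5 Eb5 Cb5 E4

The Bb clarinet sounds a major second below written, so transpose each written note down a major second.
A#5 becomes G#5
F5 becomes Eb5
Db5 becomes Cb5
F#4 becomes E4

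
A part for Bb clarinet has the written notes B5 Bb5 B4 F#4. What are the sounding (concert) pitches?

The Bb clarinet sounds a major second below written, so transpose each written note down a major second.
B5 becomes A5
Bb5 becomes Ab5
B4 becomes A4
F#4 becomes E4

A5 Ab5 A4 E4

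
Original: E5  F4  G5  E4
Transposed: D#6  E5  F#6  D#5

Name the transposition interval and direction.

Take the first pair: E5 → D#6. E to D spans 7 letter names, so the interval is some kind of seventh.
E5 to D#6 is 11 semitones, which makes it a major seventh; the second version is higher, so the direction is up.
Checking another pair — E4 → D#5 — gives the same interval.

up a major seventh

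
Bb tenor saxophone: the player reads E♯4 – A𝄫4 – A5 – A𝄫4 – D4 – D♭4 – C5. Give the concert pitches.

D#3 Gbb3 G4 Gbb3 C3 Cb3 Bb3

The Bb tenor saxophone sounds a major ninth below written, so transpose each written note down a major ninth.
E#4 to D#3
Abb4 to Gbb3
A5 to G4
Abb4 to Gbb3
D4 to C3
Db4 to Cb3
C5 to Bb3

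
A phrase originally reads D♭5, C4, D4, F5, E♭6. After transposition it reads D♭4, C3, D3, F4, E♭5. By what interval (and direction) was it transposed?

From Db5 to Db4 is 8 letter names — an octave of some quality.
Db4 to Db5 is 12 semitones, which makes it a perfect octave; the second version is lower, so the direction is down.
Checking another pair — Eb6 → Eb5 — gives the same interval.

down a perfect octave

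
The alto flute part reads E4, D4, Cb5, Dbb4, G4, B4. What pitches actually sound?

B3 A3 Gb4 Abb3 D4 F#4

The alto flute sounds a perfect fourth below written, so transpose each written note down a perfect fourth.
E4 to B3
D4 to A3
Cb5 to Gb4
Dbb4 to Abb3
G4 to D4
B4 to F#4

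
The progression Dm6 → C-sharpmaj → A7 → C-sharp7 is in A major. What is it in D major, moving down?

A major down to D major is a perfect fifth; each chord root moves by that interval while the quality stays the same.
Dm6: root D down a perfect fifth → G, giving Gm6.
C-sharpmaj: root C-sharp down a perfect fifth → F#, giving F#maj.
A7: root A down a perfect fifth → D, giving D7.
C-sharp7: root C-sharp down a perfect fifth → F#, giving F#7.

Gm6 F#maj D7 F#7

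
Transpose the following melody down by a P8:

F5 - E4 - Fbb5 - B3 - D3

F4 E3 Fbb4 B2 D2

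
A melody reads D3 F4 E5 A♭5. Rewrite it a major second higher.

E3 G4 F#5 Bb5

D3: a second up reaches E, and 2 semitones makes it E3.
F4 up a major second is G4.
E5 up a major second is F#5.
A major second up from Ab5 gives Bb5.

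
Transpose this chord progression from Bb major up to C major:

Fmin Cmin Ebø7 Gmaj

Gmin Dmin Fø7 Amaj

Bb major up to C major is a major second; each chord root moves by that interval while the quality stays the same.
Fmin: root F up a major second → G, giving Gmin.
Cmin: root C up a major second → D, giving Dmin.
Ebø7: root Eb up a major second → F, giving Fø7.
Gmaj: root G up a major second → A, giving Amaj.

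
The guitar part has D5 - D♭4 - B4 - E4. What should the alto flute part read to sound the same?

First find concert pitch: the guitar sounds a perfect octave below written, so D5 D♭4 B4 E4 sounds D4 Db3 B3 E3.
Then write for alto flute: it sounds a perfect fourth below written, so the part must be a perfect fourth above concert.
D4 → G4
Db3 → Gb3
B3 → E4
E3 → A3

G4 Gb3 E4 A3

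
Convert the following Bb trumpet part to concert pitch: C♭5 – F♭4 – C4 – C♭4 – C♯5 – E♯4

Bbb4 Ebb4 Bb3 Bbb3 B4 D#4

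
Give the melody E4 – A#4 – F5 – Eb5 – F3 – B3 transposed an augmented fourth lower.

E4 -> Bb3
A#4 -> E4
F5 -> Cb5
Eb5 -> Bbb4
F3 -> Cb3
B3 -> F3

Bb3 E4 Cb5 Bbb4 Cb3 F3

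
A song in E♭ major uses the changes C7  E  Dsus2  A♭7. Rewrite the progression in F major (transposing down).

D7 F# Esus2 Bb7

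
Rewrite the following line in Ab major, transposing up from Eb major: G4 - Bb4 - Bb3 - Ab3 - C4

C5 Eb5 Eb4 Db4 F4

Eb major to Ab major up is a perfect fourth, so every note moves up by that interval.
G4 becomes C5
Bb4 becomes Eb5
Bb3 becomes Eb4
Ab3 becomes Db4
C4 becomes F4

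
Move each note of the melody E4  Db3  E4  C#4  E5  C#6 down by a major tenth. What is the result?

A major tenth down from E4 gives C3.
Db3: a tenth down reaches B, and 16 semitones makes it Bbb1.
A major tenth down from E4 gives C3.
C#4: a tenth down reaches A, and 16 semitones makes it A2.
E5: a tenth down reaches C, and 16 semitones makes it C4.
C#6 down a major tenth is A4.

C3 Bbb1 C3 A2 C4 A4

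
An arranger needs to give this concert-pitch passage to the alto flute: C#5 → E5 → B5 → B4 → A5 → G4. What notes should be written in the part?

Written C4 sounds as G3 on the alto flute, so concert pitches are written a perfect fourth up.
C#5 gives F#5
E5 gives A5
B5 gives E6
B4 gives E5
A5 gives D6
G4 gives C5

F#5 A5 E6 E5 D6 C5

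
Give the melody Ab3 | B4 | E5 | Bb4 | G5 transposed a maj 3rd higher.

Ab3: a third up reaches C, and 4 semitones makes it C4.
A major third up from B4 gives D#5.
E5: a third up reaches G, and 4 semitones makes it G#5.
A major third up from Bb4 gives D5.
G5: a third up reaches B, and 4 semitones makes it B5.

C4 D#5 G#5 D5 B5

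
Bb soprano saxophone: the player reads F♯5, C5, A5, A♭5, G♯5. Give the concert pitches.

E5 Bb4 G5 Gb5 F#5

The Bb soprano saxophone sounds a major second below written, so transpose each written note down a major second.
F#5 to E5
C5 to Bb4
A5 to G5
Ab5 to Gb5
G#5 to F#5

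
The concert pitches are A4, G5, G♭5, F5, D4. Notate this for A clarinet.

The A clarinet sounds a minor third below written, so the written part must be a minor third above concert — transpose each note up.
A4 to C5
G5 to Bb5
Gb5 to Bbb5
F5 to Ab5
D4 to F4

C5 Bb5 Bbb5 Ab5 F4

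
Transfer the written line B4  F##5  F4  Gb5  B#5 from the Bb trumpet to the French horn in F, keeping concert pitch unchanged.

E5 B#5 Bb4 Cb6 E#6

First find concert pitch: the Bb trumpet sounds a major second below written, so B4 F##5 F4 Gb5 B#5 sounds A4 E#5 Eb4 Fb5 A#5.
Then write for French horn in F: it sounds a perfect fifth below written, so the part must be a perfect fifth above concert.
A4 → E5
E#5 → B#5
Eb4 → Bb4
Fb5 → Cb6
A#5 → E#6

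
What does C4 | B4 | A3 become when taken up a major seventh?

B4 A#5 G#4

C4 gives B4
B4 gives A#5
A3 gives G#4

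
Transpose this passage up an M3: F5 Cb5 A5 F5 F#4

A5 Eb5 C#6 A5 A#4

F5 up a major third is A5.
Cb5: a third up reaches E, and 4 semitones makes it Eb5.
A major third up from A5 gives C#6.
A major third up from F5 gives A5.
F#4: a third up reaches A, and 4 semitones makes it A#4.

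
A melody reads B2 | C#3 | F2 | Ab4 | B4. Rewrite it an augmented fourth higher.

B2 becomes E#3
C#3 becomes F##3
F2 becomes B2
Ab4 becomes D5
B4 becomes E#5

E#3 F##3 B2 D5 E#5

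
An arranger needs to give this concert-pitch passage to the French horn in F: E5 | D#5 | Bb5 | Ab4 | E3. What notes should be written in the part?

B5 A#5 F6 Eb5 B3

Written C4 sounds as F3 on the French horn in F, so concert pitches are written a perfect fifth up.
E5 becomes B5
D#5 becomes A#5
Bb5 becomes F6
Ab4 becomes Eb5
E3 becomes B3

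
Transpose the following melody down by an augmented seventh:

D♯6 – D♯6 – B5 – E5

D#6 → Eb5
D#6 → Eb5
B5 → Cb5
E5 → Fb4

Eb5 Eb5 Cb5 Fb4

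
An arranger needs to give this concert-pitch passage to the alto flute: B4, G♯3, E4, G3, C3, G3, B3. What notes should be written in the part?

E5 C#4 A4 C4 F3 C4 E4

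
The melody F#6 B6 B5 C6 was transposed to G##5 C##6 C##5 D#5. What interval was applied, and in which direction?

down a diminished seventh

From F#6 to G##5 is 7 letter names — a seventh of some quality.
G##5 to F#6 is 9 semitones, which makes it a diminished seventh; the second version is lower, so the direction is down.
Checking another pair — C6 → D#5 — gives the same interval.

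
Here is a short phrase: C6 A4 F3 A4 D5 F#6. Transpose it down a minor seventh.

C6 -> D5
A4 -> B3
F3 -> G2
A4 -> B3
D5 -> E4
F#6 -> G#5

D5 B3 G2 B3 E4 G#5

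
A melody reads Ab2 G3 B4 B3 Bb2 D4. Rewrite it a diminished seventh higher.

Gbb3 Fb4 Ab5 Ab4 Abb3 Cb5

Ab2 up a diminished seventh is Gbb3.
G3: a seventh up reaches F, and 9 semitones makes it Fb4.
A diminished seventh up from B4 gives Ab5.
B3 up a diminished seventh is Ab4.
A diminished seventh up from Bb2 gives Abb3.
D4 up a diminished seventh is Cb5.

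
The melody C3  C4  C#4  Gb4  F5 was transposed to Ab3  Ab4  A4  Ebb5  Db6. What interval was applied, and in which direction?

up a minor sixth

From C3 to Ab3 is 6 letter names — a sixth of some quality.
C3 to Ab3 is 8 semitones, which makes it a minor sixth; the second version is higher, so the direction is up.
Checking another pair — F5 → Db6 — gives the same interval.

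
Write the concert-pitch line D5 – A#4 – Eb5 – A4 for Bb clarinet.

E5 B#4 F5 B4

The Bb clarinet sounds a major second below written, so the written part must be a major second above concert — transpose each note up.
D5 to E5
A#4 to B#4
Eb5 to F5
A4 to B4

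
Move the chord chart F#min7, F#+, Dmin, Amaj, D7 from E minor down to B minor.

C#min7 C#+ Amin Emaj A7

E minor down to B minor is a perfect fourth; each chord root moves by that interval while the quality stays the same.
F#min7: root F# down a perfect fourth → C#, giving C#min7.
F#+: root F# down a perfect fourth → C#, giving C#+.
Dmin: root D down a perfect fourth → A, giving Amin.
Amaj: root A down a perfect fourth → E, giving Emaj.
D7: root D down a perfect fourth → A, giving A7.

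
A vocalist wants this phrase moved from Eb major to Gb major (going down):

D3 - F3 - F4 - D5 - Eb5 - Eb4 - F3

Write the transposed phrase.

F2 Ab2 Ab3 F4 Gb4 Gb3 Ab2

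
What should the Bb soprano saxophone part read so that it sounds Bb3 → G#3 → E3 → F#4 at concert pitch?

C4 A#3 F#3 G#4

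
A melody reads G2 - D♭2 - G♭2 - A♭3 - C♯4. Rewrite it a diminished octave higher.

Gb3 Dbb3 Gbb3 Abb4 C5

G2 becomes Gb3
Db2 becomes Dbb3
Gb2 becomes Gbb3
Ab3 becomes Abb4
C#4 becomes C5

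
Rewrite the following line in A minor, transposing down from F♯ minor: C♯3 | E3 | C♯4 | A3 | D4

E2 G2 E3 C3 F3

F♯ minor to A minor down is a major sixth, so every note moves down by that interval.
C#3 -> E2
E3 -> G2
C#4 -> E3
A3 -> C3
D4 -> F3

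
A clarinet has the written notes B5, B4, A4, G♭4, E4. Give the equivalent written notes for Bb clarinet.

First find concert pitch: the A clarinet sounds a minor third below written, so B5 B4 A4 G♭4 E4 sounds G#5 G#4 F#4 Eb4 C#4.
Then write for Bb clarinet: it sounds a major second below written, so the part must be a major second above concert.
G#5 → A#5
G#4 → A#4
F#4 → G#4
Eb4 → F4
C#4 → D#4

A#5 A#4 G#4 F4 D#4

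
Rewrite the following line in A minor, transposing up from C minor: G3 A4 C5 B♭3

E4 F#5 A5 G4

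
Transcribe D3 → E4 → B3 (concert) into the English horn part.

A3 B4 F#4

The English horn sounds a perfect fifth below written, so the written part must be a perfect fifth above concert — transpose each note up.
D3 becomes A3
E4 becomes B4
B3 becomes F#4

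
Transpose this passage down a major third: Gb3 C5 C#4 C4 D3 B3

Gb3 becomes Ebb3
C5 becomes Ab4
C#4 becomes A3
C4 becomes Ab3
D3 becomes Bb2
B3 becomes G3

Ebb3 Ab4 A3 Ab3 Bb2 G3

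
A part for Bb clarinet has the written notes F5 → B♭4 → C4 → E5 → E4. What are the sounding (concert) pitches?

Written C4 on the Bb clarinet sounds as Bb3, a major second lower; apply that shift to every note.
F5 gives Eb5
Bb4 gives Ab4
C4 gives Bb3
E5 gives D5
E4 gives D4

Eb5 Ab4 Bb3 D5 D4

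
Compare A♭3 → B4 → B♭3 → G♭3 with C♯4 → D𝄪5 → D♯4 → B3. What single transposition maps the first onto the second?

up an augmented third

Take the first pair: Ab3 → C#4. A to C spans 3 letter names, so the interval is some kind of third.
Ab3 to C#4 is 5 semitones, which makes it an augmented third; the second version is higher, so the direction is up.
Checking another pair — Gb3 → B3 — gives the same interval.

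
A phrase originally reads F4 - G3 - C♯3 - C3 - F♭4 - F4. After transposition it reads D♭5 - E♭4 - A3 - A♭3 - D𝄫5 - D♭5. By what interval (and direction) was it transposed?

up a minor sixth

Take the first pair: F4 → Db5. F to D spans 6 letter names, so the interval is some kind of sixth.
F4 to Db5 is 8 semitones, which makes it a minor sixth; the second version is higher, so the direction is up.
Checking another pair — F4 → Db5 — gives the same interval.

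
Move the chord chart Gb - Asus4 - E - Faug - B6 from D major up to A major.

Db Esus4 B Caug F#6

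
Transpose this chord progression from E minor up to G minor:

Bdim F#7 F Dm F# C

Ddim A7 Ab Fm A Eb

E minor up to G minor is a minor third; each chord root moves by that interval while the quality stays the same.
Bdim: root B up a minor third → D, giving Ddim.
F#7: root F# up a minor third → A, giving A7.
F: root F up a minor third → Ab, giving Ab.
Dm: root D up a minor third → F, giving Fm.
F#: root F# up a minor third → A, giving A.
C: root C up a minor third → Eb, giving Eb.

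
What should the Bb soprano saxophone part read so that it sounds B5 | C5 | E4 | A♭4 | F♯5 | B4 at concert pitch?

The Bb soprano saxophone sounds a major second below written, so the written part must be a major second above concert — transpose each note up.
B5 → C#6
C5 → D5
E4 → F#4
Ab4 → Bb4
F#5 → G#5
B4 → C#5

C#6 D5 F#4 Bb4 G#5 C#5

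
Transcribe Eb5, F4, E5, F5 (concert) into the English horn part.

The English horn sounds a perfect fifth below written, so the written part must be a perfect fifth above concert — transpose each note up.
Eb5 becomes Bb5
F4 becomes C5
E5 becomes B5
F5 becomes C6

Bb5 C5 B5 C6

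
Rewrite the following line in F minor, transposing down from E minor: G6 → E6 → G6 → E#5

Ab5 F5 Ab5 F#4

From E down to F is a major seventh; apply that to each pitch.
G6 to Ab5
E6 to F5
G6 to Ab5
E#5 to F#4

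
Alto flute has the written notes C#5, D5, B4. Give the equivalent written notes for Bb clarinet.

First find concert pitch: the alto flute sounds a perfect fourth below written, so C#5 D5 B4 sounds G#4 A4 F#4.
Then write for Bb clarinet: it sounds a major second below written, so the part must be a major second above concert.
G#4 → A#4
A4 → B4
F#4 → G#4

A#4 B4 G#4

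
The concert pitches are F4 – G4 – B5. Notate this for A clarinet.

Written C4 sounds as A3 on the A clarinet, so concert pitches are written a minor third up.
F4 gives Ab4
G4 gives Bb4
B5 gives D6

Ab4 Bb4 D6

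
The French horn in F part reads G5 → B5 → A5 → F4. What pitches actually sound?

C5 E5 D5 Bb3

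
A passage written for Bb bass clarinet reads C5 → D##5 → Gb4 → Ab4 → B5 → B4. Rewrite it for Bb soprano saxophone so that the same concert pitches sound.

C4 D##4 Gb3 Ab3 B4 B3

First find concert pitch: the Bb bass clarinet sounds a major ninth below written, so C5 D##5 Gb4 Ab4 B5 B4 sounds Bb3 C##4 Fb3 Gb3 A4 A3.
Then write for Bb soprano saxophone: it sounds a major second below written, so the part must be a major second above concert.
Bb3 → C4
C##4 → D##4
Fb3 → Gb3
Gb3 → Ab3
A4 → B4
A3 → B3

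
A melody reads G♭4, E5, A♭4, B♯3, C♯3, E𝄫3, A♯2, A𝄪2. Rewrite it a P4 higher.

Cb5 A5 Db5 E#4 F#3 Abb3 D#3 D##3

Gb4 → Cb5
E5 → A5
Ab4 → Db5
B#3 → E#4
C#3 → F#3
Ebb3 → Abb3
A#2 → D#3
A##2 → D##3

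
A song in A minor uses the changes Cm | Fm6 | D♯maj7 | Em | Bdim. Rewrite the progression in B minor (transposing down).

A minor down to B minor is a minor seventh; each chord root moves by that interval while the quality stays the same.
Cm: root C down a minor seventh → D, giving Dm.
Fm6: root F down a minor seventh → G, giving Gm6.
D♯maj7: root D♯ down a minor seventh → E#, giving E#maj7.
Em: root E down a minor seventh → F#, giving F#m.
Bdim: root B down a minor seventh → C#, giving C#dim.

Dm Gm6 E#maj7 F#m C#dim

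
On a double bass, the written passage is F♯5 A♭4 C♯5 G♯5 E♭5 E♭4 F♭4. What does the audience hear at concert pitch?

F#4 Ab3 C#4 G#4 Eb4 Eb3 Fb3

Written C4 on the double bass sounds as C3, a perfect octave lower; apply that shift to every note.
F#5 becomes F#4
Ab4 becomes Ab3
C#5 becomes C#4
G#5 becomes G#4
Eb5 becomes Eb4
Eb4 becomes Eb3
Fb4 becomes Fb3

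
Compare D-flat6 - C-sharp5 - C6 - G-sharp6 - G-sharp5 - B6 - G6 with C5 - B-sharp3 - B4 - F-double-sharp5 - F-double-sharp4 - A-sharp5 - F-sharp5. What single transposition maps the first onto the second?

Take the first pair: Db6 → C5. D to C spans 9 letter names, so the interval is some kind of ninth.
C5 to Db6 is 13 semitones, which makes it a minor ninth; the second version is lower, so the direction is down.
Checking another pair — G6 → F#5 — gives the same interval.

down a minor ninth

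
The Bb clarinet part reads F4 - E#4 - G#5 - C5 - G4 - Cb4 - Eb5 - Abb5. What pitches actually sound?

Eb4 D#4 F#5 Bb4 F4 Bbb3 Db5 Gbb5

The Bb clarinet sounds a major second below written, so transpose each written note down a major second.
F4 becomes Eb4
E#4 becomes D#4
G#5 becomes F#5
C5 becomes Bb4
G4 becomes F4
Cb4 becomes Bbb3
Eb5 becomes Db5
Abb5 becomes Gbb5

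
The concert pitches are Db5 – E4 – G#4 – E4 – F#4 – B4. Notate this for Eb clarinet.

Bb4 C#4 E#4 C#4 D#4 G#4

Written C4 sounds as Eb4 on the Eb clarinet, so concert pitches are written a minor third down.
Db5 gives Bb4
E4 gives C#4
G#4 gives E#4
E4 gives C#4
F#4 gives D#4
B4 gives G#4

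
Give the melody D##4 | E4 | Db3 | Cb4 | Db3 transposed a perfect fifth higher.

D##4 becomes A##4
E4 becomes B4
Db3 becomes Ab3
Cb4 becomes Gb4
Db3 becomes Ab3

A##4 B4 Ab3 Gb4 Ab3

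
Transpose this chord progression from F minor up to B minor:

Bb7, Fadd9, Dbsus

F minor up to B minor is an augmented fourth; each chord root moves by that interval while the quality stays the same.
Bb7: root Bb up an augmented fourth → E, giving E7.
Fadd9: root F up an augmented fourth → B, giving Badd9.
Dbsus: root Db up an augmented fourth → G, giving Gsus.

E7 Badd9 Gsus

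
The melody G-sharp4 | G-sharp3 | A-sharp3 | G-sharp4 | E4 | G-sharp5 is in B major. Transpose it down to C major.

B major to C major down is a major seventh, so every note moves down by that interval.
G#4 -> A3
G#3 -> A2
A#3 -> B2
G#4 -> A3
E4 -> F3
G#5 -> A4

A3 A2 B2 A3 F3 A4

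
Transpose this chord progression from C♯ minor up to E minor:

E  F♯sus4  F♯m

G Asus4 Am

C♯ minor up to E minor is a minor third; each chord root moves by that interval while the quality stays the same.
E: root E up a minor third → G, giving G.
F♯sus4: root F♯ up a minor third → A, giving Asus4.
F♯m: root F♯ up a minor third → A, giving Am.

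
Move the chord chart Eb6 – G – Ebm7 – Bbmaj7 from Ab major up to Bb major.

F6 A Fm7 Cmaj7

Ab major up to Bb major is a major second; each chord root moves by that interval while the quality stays the same.
Eb6: root Eb up a major second → F, giving F6.
G: root G up a major second → A, giving A.
Ebm7: root Eb up a major second → F, giving Fm7.
Bbmaj7: root Bb up a major second → C, giving Cmaj7.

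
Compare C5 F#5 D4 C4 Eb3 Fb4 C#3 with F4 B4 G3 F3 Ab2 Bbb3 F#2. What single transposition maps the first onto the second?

From C5 to F4 is 5 letter names — a fifth of some quality.
F4 to C5 is 7 semitones, which makes it a perfect fifth; the second version is lower, so the direction is down.
Checking another pair — C#3 → F#2 — gives the same interval.

down a perfect fifth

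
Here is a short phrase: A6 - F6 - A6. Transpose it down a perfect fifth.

D6 Bb5 D6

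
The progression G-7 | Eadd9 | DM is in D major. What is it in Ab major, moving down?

Db-7 Bbadd9 AbM

D major down to Ab major is an augmented fourth; each chord root moves by that interval while the quality stays the same.
G-7: root G down an augmented fourth → Db, giving Db-7.
Eadd9: root E down an augmented fourth → Bb, giving Bbadd9.
DM: root D down an augmented fourth → Ab, giving AbM.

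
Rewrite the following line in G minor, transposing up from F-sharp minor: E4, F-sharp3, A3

From F-sharp up to G is a minor second; apply that to each pitch.
E4 → F4
F#3 → G3
A3 → Bb3

F4 G3 Bb3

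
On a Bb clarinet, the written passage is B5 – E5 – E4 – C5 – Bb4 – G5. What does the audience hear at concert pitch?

A5 D5 D4 Bb4 Ab4 F5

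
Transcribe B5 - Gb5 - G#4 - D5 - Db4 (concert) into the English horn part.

Written C4 sounds as F3 on the English horn, so concert pitches are written a perfect fifth up.
B5 to F#6
Gb5 to Db6
G#4 to D#5
D5 to A5
Db4 to Ab4

F#6 Db6 D#5 A5 Ab4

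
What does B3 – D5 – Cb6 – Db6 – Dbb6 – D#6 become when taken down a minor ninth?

B3 down a minor ninth is A#2.
D5 down a minor ninth is C#4.
Cb6: a ninth down reaches B, and 13 semitones makes it Bb4.
Db6: a ninth down reaches C, and 13 semitones makes it C5.
A minor ninth down from Dbb6 gives Cb5.
A minor ninth down from D#6 gives C##5.

A#2 C#4 Bb4 C5 Cb5 C##5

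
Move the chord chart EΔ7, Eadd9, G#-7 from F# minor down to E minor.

DΔ7 Dadd9 F#-7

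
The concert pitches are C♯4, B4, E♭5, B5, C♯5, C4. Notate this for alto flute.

The alto flute sounds a perfect fourth below written, so the written part must be a perfect fourth above concert — transpose each note up.
C#4 becomes F#4
B4 becomes E5
Eb5 becomes Ab5
B5 becomes E6
C#5 becomes F#5
C4 becomes F4

F#4 E5 Ab5 E6 F#5 F4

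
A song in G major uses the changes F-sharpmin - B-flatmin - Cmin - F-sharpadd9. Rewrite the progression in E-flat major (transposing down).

G major down to E-flat major is a major third; each chord root moves by that interval while the quality stays the same.
F-sharpmin: root F-sharp down a major third → D, giving Dmin.
B-flatmin: root B-flat down a major third → Gb, giving Gbmin.
Cmin: root C down a major third → Ab, giving Abmin.
F-sharpadd9: root F-sharp down a major third → D, giving Dadd9.

Dmin Gbmin Abmin Dadd9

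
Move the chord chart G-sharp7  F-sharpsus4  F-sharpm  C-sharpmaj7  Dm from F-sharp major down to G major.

F-sharp major down to G major is a major seventh; each chord root moves by that interval while the quality stays the same.
G-sharp7: root G-sharp down a major seventh → A, giving A7.
F-sharpsus4: root F-sharp down a major seventh → G, giving Gsus4.
F-sharpm: root F-sharp down a major seventh → G, giving Gm.
C-sharpmaj7: root C-sharp down a major seventh → D, giving Dmaj7.
Dm: root D down a major seventh → Eb, giving Ebm.

A7 Gsus4 Gm Dmaj7 Ebm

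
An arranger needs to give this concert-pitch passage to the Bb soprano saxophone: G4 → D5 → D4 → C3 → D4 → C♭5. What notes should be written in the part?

The Bb soprano saxophone sounds a major second below written, so the written part must be a major second above concert — transpose each note up.
G4 becomes A4
D5 becomes E5
D4 becomes E4
C3 becomes D3
D4 becomes E4
Cb5 becomes Db5

A4 E5 E4 D3 E4 Db5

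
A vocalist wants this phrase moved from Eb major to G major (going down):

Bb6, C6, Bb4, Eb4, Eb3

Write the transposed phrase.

D6 E5 D4 G3 G2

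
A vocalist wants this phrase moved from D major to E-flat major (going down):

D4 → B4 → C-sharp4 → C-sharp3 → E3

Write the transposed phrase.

Eb3 C4 D3 D2 F2

From D down to E-flat is a major seventh; apply that to each pitch.
D4 gives Eb3
B4 gives C4
C#4 gives D3
C#3 gives D2
E3 gives F2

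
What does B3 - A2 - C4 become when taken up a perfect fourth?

B3 gives E4
A2 gives D3
C4 gives F4

E4 D3 F4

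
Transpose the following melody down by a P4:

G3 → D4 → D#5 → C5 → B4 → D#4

A perfect fourth down from G3 gives D3.
D4 down a perfect fourth is A3.
D#5 down a perfect fourth is A#4.
A perfect fourth down from C5 gives G4.
A perfect fourth down from B4 gives F#4.
D#4: a fourth down reaches A, and 5 semitones makes it A#3.

D3 A3 A#4 G4 F#4 A#3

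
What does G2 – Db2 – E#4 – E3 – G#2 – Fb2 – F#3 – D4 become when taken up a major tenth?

G2 up a major tenth is B3.
A major tenth up from Db2 gives F3.
A major tenth up from E#4 gives G##5.
A major tenth up from E3 gives G#4.
G#2 up a major tenth is B#3.
A major tenth up from Fb2 gives Ab3.
A major tenth up from F#3 gives A#4.
D4: a tenth up reaches F, and 16 semitones makes it F#5.

B3 F3 G##5 G#4 B#3 Ab3 A#4 F#5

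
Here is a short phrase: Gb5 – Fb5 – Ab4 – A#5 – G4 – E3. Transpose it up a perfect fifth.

A perfect fifth up from Gb5 gives Db6.
Fb5: a fifth up reaches C, and 7 semitones makes it Cb6.
A perfect fifth up from Ab4 gives Eb5.
A perfect fifth up from A#5 gives E#6.
G4: a fifth up reaches D, and 7 semitones makes it D5.
E3 up a perfect fifth is B3.

Db6 Cb6 Eb5 E#6 D5 B3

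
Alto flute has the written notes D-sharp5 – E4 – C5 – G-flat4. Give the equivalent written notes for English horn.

E#5 F#4 D5 Ab4

First find concert pitch: the alto flute sounds a perfect fourth below written, so D-sharp5 E4 C5 G-flat4 sounds A#4 B3 G4 Db4.
Then write for English horn: it sounds a perfect fifth below written, so the part must be a perfect fifth above concert.
A#4 → E#5
B3 → F#4
G4 → D5
Db4 → Ab4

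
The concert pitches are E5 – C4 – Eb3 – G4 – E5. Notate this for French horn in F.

B5 G4 Bb3 D5 B5

Written C4 sounds as F3 on the French horn in F, so concert pitches are written a perfect fifth up.
E5 to B5
C4 to G4
Eb3 to Bb3
G4 to D5
E5 to B5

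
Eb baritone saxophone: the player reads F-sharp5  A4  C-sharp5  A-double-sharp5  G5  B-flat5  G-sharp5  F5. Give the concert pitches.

A3 C3 E3 C##4 Bb3 Db4 B3 Ab3

The Eb baritone saxophone sounds a major thirteenth below written, so transpose each written note down a major thirteenth.
F#5 gives A3
A4 gives C3
C#5 gives E3
A##5 gives C##4
G5 gives Bb3
Bb5 gives Db4
G#5 gives B3
F5 gives Ab3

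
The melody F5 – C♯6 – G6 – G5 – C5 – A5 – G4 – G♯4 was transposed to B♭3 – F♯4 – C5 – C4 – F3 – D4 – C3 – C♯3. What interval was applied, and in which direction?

down a perfect twelfth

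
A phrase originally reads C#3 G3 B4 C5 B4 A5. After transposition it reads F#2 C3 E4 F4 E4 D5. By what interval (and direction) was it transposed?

Take the first pair: C#3 → F#2. C to F spans 5 letter names, so the interval is some kind of fifth.
F#2 to C#3 is 7 semitones, which makes it a perfect fifth; the second version is lower, so the direction is down.
Checking another pair — A5 → D5 — gives the same interval.

down a perfect fifth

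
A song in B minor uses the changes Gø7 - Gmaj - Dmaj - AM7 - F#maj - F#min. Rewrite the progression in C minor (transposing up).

Abø7 Abmaj Ebmaj BbM7 Gmaj Gmin

B minor up to C minor is a minor second; each chord root moves by that interval while the quality stays the same.
Gø7: root G up a minor second → Ab, giving Abø7.
Gmaj: root G up a minor second → Ab, giving Abmaj.
Dmaj: root D up a minor second → Eb, giving Ebmaj.
AM7: root A up a minor second → Bb, giving BbM7.
F#maj: root F# up a minor second → G, giving Gmaj.
F#min: root F# up a minor second → G, giving Gmin.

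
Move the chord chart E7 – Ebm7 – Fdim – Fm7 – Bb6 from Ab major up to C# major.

G##7 G#m7 A#dim A#m7 D#6

Ab major up to C# major is an augmented third; each chord root moves by that interval while the quality stays the same.
E7: root E up an augmented third → G##, giving G##7.
Ebm7: root Eb up an augmented third → G#, giving G#m7.
Fdim: root F up an augmented third → A#, giving A#dim.
Fm7: root F up an augmented third → A#, giving A#m7.
Bb6: root Bb up an augmented third → D#, giving D#6.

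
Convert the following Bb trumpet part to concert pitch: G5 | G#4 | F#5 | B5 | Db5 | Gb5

F5 F#4 E5 A5 Cb5 Fb5

The Bb trumpet sounds a major second below written, so transpose each written note down a major second.
G5 gives F5
G#4 gives F#4
F#5 gives E5
B5 gives A5
Db5 gives Cb5
Gb5 gives Fb5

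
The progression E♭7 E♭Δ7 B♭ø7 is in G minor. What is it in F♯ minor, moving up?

G minor up to F♯ minor is a major seventh; each chord root moves by that interval while the quality stays the same.
E♭7: root E♭ up a major seventh → D, giving D7.
E♭Δ7: root E♭ up a major seventh → D, giving DΔ7.
B♭ø7: root B♭ up a major seventh → A, giving Aø7.

D7 DΔ7 Aø7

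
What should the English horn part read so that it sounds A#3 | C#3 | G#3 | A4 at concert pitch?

Written C4 sounds as F3 on the English horn, so concert pitches are written a perfect fifth up.
A#3 -> E#4
C#3 -> G#3
G#3 -> D#4
A4 -> E5

E#4 G#3 D#4 E5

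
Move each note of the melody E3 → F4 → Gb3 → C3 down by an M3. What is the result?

C3 Db4 Ebb3 Ab2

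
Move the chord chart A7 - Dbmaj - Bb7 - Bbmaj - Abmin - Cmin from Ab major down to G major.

G#7 Cmaj A7 Amaj Gmin Bmin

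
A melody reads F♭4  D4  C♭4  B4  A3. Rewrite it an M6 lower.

Abb3 F3 Ebb3 D4 C3

Fb4: a sixth down reaches A, and 9 semitones makes it Abb3.
A major sixth down from D4 gives F3.
Cb4 down a major sixth is Ebb3.
A major sixth down from B4 gives D4.
A major sixth down from A3 gives C3.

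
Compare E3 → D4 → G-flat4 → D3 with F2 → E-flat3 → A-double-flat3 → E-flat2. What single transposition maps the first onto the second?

From E3 to F2 is 7 letter names — a seventh of some quality.
F2 to E3 is 11 semitones, which makes it a major seventh; the second version is lower, so the direction is down.
Checking another pair — D3 → Eb2 — gives the same interval.

down a major seventh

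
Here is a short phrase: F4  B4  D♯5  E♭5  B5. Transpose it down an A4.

F4 becomes Cb4
B4 becomes F4
D#5 becomes A4
Eb5 becomes Bbb4
B5 becomes F5

Cb4 F4 A4 Bbb4 F5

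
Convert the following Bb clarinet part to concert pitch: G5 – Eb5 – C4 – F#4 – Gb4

The Bb clarinet sounds a major second below written, so transpose each written note down a major second.
G5 to F5
Eb5 to Db5
C4 to Bb3
F#4 to E4
Gb4 to Fb4

F5 Db5 Bb3 E4 Fb4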